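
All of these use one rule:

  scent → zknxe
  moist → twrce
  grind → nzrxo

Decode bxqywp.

uphold

In scent: s→z is +7, c→k is +8, e→n is +9, n→x is +10 — the shift increases by 1 each position. Each letter shifts forward by (position + 7), i.e. 7, 8, 9, … — the shift grows by one for each successive letter.
Undoing it on bxqywp: b−7=u, x−8=p, q−9=h, y−10=o, w−11=l, p−12=d.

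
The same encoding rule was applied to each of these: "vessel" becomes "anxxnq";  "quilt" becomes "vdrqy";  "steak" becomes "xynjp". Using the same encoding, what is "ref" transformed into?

wnk

The shift depends on letter class: consonant v→a is +5, but vowel e→n is +9. Two shifts are in play — +9 for a/e/i/o/u, +5 for every other letter.
For ref: r(cons)+5=w, e(vowel)+9=n, f(cons)+5=k.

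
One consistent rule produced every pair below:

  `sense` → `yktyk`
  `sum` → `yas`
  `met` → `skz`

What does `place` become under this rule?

Every letter moves 6 places later in the alphabet, wrapping around z→a.
Applying it to place: p+6=v, l+6=r, a+6=g, c+6=i, e+6=k.

vrgik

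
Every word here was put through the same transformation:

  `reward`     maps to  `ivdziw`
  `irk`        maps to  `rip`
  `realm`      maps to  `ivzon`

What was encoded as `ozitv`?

Letters are reflected about the middle of the alphabet (position → 25−position): Atbash.
Reversing it on ozitv: o↔l, z↔a, i↔r, t↔g, v↔e.

large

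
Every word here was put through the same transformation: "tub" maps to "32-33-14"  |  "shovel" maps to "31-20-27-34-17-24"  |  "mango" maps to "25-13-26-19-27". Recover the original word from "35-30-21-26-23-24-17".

t is letter #20 and maps to 32: an offset of 12. Each letter is replaced by its alphabet position (a=1..z=26) + 12.
Decoding 35-30-21-26-23-24-17: 35→(35−12)÷1=23=w, 30→(30−12)÷1=18=r, 21→(21−12)÷1=9=i, 26→(26−12)÷1=14=n, 23→(23−12)÷1=11=k, 24→(24−12)÷1=12=l, 17→(17−12)÷1=5=e.

wrinkle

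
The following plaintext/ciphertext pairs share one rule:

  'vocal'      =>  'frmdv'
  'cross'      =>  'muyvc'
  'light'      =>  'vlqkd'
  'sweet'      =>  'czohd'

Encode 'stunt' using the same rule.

cweqd

Shifts by position in vocal: pos 0: v→f (+10), pos 1: o→r (+3), pos 2: c→m (+10), pos 3: a→d (+3) — repeating every 2. The shifts repeat in a cycle of length 2: positions 0,1,… shift by +10, +3, then the pattern repeats.
Applying it to stunt: s+10=c, t+3=w, u+10=e, n+3=q, t+10=d.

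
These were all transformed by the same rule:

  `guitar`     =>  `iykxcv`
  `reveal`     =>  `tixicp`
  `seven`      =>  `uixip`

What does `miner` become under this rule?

It's a Vigenère-style cipher with numeric key [2,4]: position i shifts by key[i mod 2].
Applying it to miner: m+2=o, i+4=m, n+2=p, e+4=i, r+2=t.

ompit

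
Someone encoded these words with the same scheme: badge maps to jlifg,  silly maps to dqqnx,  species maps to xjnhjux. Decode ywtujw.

The output letters match the input read backwards, each shifted +5: badge reversed is egdab. Read the word backwards and shift each letter +5.
Undoing it on ywtujw: shift back: y−5=t, w−5=r, t−5=o, u−5=p, j−5=e, w−5=r → troper; then reverse → report.

report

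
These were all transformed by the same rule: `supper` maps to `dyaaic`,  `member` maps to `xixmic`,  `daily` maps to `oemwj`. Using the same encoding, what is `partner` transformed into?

The shift depends on letter class: consonant s→d is +11, but vowel u→y is +4. The rule splits by letter class: vowels +4, consonants +11.
On partner: p(cons)+11=a, a(vowel)+4=e, r(cons)+11=c, t(cons)+11=e, n(cons)+11=y, e(vowel)+4=i, r(cons)+11=c.

aeceyic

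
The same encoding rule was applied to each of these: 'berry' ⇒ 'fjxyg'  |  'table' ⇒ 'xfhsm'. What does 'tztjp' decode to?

In berry: b→f is +4, e→j is +5, r→x is +6, r→y is +7 — the shift increases by 1 each position. Each letter shifts forward by (position + 4), i.e. 4, 5, 6, … — the shift grows by one for each successive letter.
Reversing it on tztjp: t−4=p, z−5=u, t−6=n, j−7=c, p−8=h.

punch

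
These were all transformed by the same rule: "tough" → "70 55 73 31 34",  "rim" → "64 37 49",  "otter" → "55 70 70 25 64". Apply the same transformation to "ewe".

25 79 25

t(#20)→70 and o(#15)→55: differences scale by 3, so n = 3·pos + 10. The formula is n = 3×(alphabet index, a=1) + 10.
For ewe: e=5→25, w=23→79, e=5→25.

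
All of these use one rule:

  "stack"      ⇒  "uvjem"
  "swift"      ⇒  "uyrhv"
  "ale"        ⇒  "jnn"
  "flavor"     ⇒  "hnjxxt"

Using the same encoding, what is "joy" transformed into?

The shift depends on letter class: consonant s→u is +2, but vowel a→j is +9. Two shifts are in play — +9 for a/e/i/o/u, +2 for every other letter.
Applying it to joy: j(cons)+2=l, o(vowel)+9=x, y(cons)+2=a.

lxa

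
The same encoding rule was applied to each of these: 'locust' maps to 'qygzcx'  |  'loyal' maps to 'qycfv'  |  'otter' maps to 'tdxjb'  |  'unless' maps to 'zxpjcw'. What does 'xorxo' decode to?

sense

Shifts by position in locust: pos 0: l→q (+5), pos 1: o→y (+10), pos 2: c→g (+4), pos 3: u→z (+5), pos 4: s→c (+10), pos 5: t→x (+4) — repeating every 3. It's a Vigenère-style cipher with numeric key [5,10,4]: position i shifts by key[i mod 3].
Decoding xorxo: x−5=s, o−10=e, r−4=n, x−5=s, o−10=e.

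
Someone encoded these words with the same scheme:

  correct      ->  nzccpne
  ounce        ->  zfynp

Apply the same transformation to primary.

Compare letters: c→n is +11, o→z is +11, r→c is +11 — a constant shift. Every letter moves 11 places later in the alphabet, wrapping around z→a.
For primary: p+11=a, r+11=c, i+11=t, m+11=x, a+11=l, r+11=c, y+11=j.

actxlcj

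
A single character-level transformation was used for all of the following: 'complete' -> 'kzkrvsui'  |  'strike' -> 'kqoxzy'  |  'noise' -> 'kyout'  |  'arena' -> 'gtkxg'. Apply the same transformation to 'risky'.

The output letters match the input read backwards, each shifted +6: complete reversed is etelpmoc. Read the word backwards and shift each letter +6.
Applying it to risky: reverse → yksir; then shift: y+6=e, k+6=q, s+6=y, i+6=o, r+6=x.

eqyox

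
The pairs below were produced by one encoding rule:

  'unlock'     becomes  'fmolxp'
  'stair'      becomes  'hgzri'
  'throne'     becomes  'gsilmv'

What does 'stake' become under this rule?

Letters are reflected about the middle of the alphabet (position → 25−position): Atbash.
On stake: s↔h, t↔g, a↔z, k↔p, e↔v.

hgzpv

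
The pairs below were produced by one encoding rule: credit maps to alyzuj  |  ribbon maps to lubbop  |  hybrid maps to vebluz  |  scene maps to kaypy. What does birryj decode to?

c(2)→a(0) and r(17)→l(11) fit y≡25x+2 (mod 26); the inverse of 25 mod 26 is 25. This is an affine cipher: with a=0,…,z=25, each position x becomes (25x+2) mod 26.
Undoing it on birryj: b(1)→25·(1−2)≡1=b; i(8)→25·(8−2)≡20=u; r(17)→25·(17−2)≡11=l; r(17)→25·(17−2)≡11=l; y(24)→25·(24−2)≡4=e; j(9)→25·(9−2)≡19=t (all mod 26).

bullet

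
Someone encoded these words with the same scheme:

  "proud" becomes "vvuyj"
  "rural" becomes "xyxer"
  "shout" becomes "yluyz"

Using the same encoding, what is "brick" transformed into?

Shifts by position in proud: pos 0: p→v (+6), pos 1: r→v (+4), pos 2: o→u (+6), pos 3: u→y (+4) — repeating every 2. A repeating key of period 2 is used — shifts +6, +4 over and over.
Applying it to brick: b+6=h, r+4=v, i+6=o, c+4=g, k+6=q.

hvogq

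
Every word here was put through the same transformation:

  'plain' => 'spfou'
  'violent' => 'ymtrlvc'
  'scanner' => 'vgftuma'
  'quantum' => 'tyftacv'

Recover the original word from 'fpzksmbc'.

In plain: p→s is +3, l→p is +4, a→f is +5, i→o is +6 — the shift increases by 1 each position. Letter i (0-indexed) is shifted by i+3, so successive shifts are 3, 4, 5, ….
Decoding fpzksmbc: f−3=c, p−4=l, z−5=u, k−6=e, s−7=l, m−8=e, b−9=s, c−10=s.

clueless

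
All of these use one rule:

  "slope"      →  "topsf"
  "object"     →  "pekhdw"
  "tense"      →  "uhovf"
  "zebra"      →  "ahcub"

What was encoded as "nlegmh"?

Shifts by position in slope: pos 0: s→t (+1), pos 1: l→o (+3), pos 2: o→p (+1), pos 3: p→s (+3) — repeating every 2. It's a Vigenère-style cipher with numeric key [1,3]: position i shifts by key[i mod 2].
Undoing it on nlegmh: n−1=m, l−3=i, e−1=d, g−3=d, m−1=l, h−3=e.

middle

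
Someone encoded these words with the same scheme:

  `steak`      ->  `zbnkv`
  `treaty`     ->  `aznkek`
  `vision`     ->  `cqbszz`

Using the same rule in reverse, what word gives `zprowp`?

In steak: s→z is +7, t→b is +8, e→n is +9, a→k is +10 — the shift increases by 1 each position. Each letter shifts forward by (position + 7), i.e. 7, 8, 9, … — the shift grows by one for each successive letter.
Undoing it on zprowp: z−7=s, p−8=h, r−9=i, o−10=e, w−11=l, p−12=d.

shield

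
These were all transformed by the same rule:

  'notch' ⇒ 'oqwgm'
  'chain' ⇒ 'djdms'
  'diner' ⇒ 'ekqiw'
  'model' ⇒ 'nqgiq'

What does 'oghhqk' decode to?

needle

Letter i (0-indexed) is shifted by i+1, so successive shifts are 1, 2, 3, ….
Reversing it on oghhqk: o−1=n, g−2=e, h−3=e, h−4=d, q−5=l, k−6=e.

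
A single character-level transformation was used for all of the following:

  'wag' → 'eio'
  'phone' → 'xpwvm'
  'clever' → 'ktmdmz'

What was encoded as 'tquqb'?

limit

Compare letters: w→e is +8, a→i is +8, g→o is +8 — a constant shift. It's a constant shift of +8 (ROT8).
Undoing it on tquqb: t−8=l, q−8=i, u−8=m, q−8=i, b−8=t.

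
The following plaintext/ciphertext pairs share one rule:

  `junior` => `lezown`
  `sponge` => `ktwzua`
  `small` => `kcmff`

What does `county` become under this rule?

Treating letters as 0–25, the rule is x ↦ 23x + 12 (mod 26).
Applying it to county: c(2)→23·2+12≡6=g; o(14)→23·14+12≡22=w; u(20)→23·20+12≡4=e; n(13)→23·13+12≡25=z; t(19)→23·19+12≡7=h; y(24)→23·24+12≡18=s (all mod 26).

gwezhs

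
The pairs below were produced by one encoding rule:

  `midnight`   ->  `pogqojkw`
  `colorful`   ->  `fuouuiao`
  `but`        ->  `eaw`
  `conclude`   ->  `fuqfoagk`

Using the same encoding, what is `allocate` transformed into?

gooufgwk

The shift depends on letter class: consonant m→p is +3, but vowel i→o is +6. Two shifts are in play — +6 for a/e/i/o/u, +3 for every other letter.
On allocate: a(vowel)+6=g, l(cons)+3=o, l(cons)+3=o, o(vowel)+6=u, c(cons)+3=f, a(vowel)+6=g, t(cons)+3=w, e(vowel)+6=k.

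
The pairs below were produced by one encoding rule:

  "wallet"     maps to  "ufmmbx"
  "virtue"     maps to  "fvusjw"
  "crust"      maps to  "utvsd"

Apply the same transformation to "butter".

sfuuvc

The output letters match the input read backwards, each shifted +1: wallet reversed is tellaw. Read the word backwards and shift each letter +1.
For butter: reverse → rettub; then shift: r+1=s, e+1=f, t+1=u, t+1=u, u+1=v, b+1=c.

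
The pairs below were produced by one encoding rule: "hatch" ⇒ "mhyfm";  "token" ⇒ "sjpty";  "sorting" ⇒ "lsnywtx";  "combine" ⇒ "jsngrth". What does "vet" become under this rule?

yja

The output letters match the input read backwards, each shifted +5: hatch reversed is hctah. Read the word backwards and shift each letter +5.
For vet: reverse → tev; then shift: t+5=y, e+5=j, v+5=a.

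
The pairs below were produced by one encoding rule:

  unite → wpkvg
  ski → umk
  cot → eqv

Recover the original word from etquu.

cross

This is a Caesar cipher with shift 2.
Undoing it on etquu: e−2=c, t−2=r, q−2=o, u−2=s, u−2=s.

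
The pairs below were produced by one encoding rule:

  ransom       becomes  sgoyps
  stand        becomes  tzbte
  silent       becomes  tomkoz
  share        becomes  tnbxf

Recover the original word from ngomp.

mango

Shifts by position in ransom: pos 0: r→s (+1), pos 1: a→g (+6), pos 2: n→o (+1), pos 3: s→y (+6) — repeating every 2. The shifts repeat in a cycle of length 2: positions 0,1,… shift by +1, +6, then the pattern repeats.
Reversing it on ngomp: n−1=m, g−6=a, o−1=n, m−6=g, p−1=o.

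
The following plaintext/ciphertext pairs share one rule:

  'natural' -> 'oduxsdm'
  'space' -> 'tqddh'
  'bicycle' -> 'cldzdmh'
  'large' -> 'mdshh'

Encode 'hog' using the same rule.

The shift depends on letter class: consonant n→o is +1, but vowel a→d is +3. Vowels shift forward by 3 and consonants shift forward by 1.
Applying it to hog: h(cons)+1=i, o(vowel)+3=r, g(cons)+1=h.

irh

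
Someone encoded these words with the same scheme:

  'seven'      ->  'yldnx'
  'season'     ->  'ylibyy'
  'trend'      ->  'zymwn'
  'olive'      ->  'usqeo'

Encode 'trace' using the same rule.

In seven: s→y is +6, e→l is +7, v→d is +8, e→n is +9 — the shift increases by 1 each position. Letter i (0-indexed) is shifted by i+6, so successive shifts are 6, 7, 8, ….
For trace: t+6=z, r+7=y, a+8=i, c+9=l, e+10=o.

zyilo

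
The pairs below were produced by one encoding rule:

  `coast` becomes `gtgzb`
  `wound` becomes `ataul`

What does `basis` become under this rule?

ffypa

Each letter shifts forward by (position + 4), i.e. 4, 5, 6, … — the shift grows by one for each successive letter.
For basis: b+4=f, a+5=f, s+6=y, i+7=p, s+8=a.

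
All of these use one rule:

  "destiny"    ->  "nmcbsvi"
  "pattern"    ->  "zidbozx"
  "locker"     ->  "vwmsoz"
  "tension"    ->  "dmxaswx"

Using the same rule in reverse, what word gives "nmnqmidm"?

dedicate

Shifts by position in destiny: pos 0: d→n (+10), pos 1: e→m (+8), pos 2: s→c (+10), pos 3: t→b (+8) — repeating every 2. A repeating key of period 2 is used — shifts +10, +8 over and over.
Decoding nmnqmidm: n−10=d, m−8=e, n−10=d, q−8=i, m−10=c, i−8=a, d−10=t, m−8=e.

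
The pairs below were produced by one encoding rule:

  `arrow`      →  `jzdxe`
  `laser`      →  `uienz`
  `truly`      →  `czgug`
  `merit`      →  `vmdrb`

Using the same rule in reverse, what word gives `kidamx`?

A repeating key of period 3 is used — shifts +9, +8, +12 over and over.
Decoding kidamx: k−9=b, i−8=a, d−12=r, a−9=r, m−8=e, x−12=l.

barrel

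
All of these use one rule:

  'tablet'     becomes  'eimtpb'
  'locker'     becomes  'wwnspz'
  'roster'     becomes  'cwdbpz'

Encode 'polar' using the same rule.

Shifts by position in tablet: pos 0: t→e (+11), pos 1: a→i (+8), pos 2: b→m (+11), pos 3: l→t (+8) — repeating every 2. It's a Vigenère-style cipher with numeric key [11,8]: position i shifts by key[i mod 2].
Applying it to polar: p+11=a, o+8=w, l+11=w, a+8=i, r+11=c.

awwic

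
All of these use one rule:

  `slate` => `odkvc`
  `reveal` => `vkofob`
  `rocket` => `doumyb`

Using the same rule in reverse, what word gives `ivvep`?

Two steps: reverse the string, then apply a Caesar shift of +10.
Decoding ivvep: shift back: i−10=y, v−10=l, v−10=l, e−10=u, p−10=f → ylluf; then reverse → fully.

fully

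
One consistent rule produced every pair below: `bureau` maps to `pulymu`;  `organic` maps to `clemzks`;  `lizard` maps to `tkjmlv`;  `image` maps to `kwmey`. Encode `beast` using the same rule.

pymor

Treating letters as 0–25, the rule is x ↦ 3x + 12 (mod 26).
Applying it to beast: b(1)→3·1+12≡15=p; e(4)→3·4+12≡24=y; a(0)→3·0+12≡12=m; s(18)→3·18+12≡14=o; t(19)→3·19+12≡17=r (all mod 26).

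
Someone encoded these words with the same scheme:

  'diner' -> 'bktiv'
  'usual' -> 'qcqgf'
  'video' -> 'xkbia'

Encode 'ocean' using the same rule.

This is an affine cipher: with a=0,…,z=25, each position x becomes (7x+6) mod 26.
On ocean: o(14)→7·14+6≡0=a; c(2)→7·2+6≡20=u; e(4)→7·4+6≡8=i; a(0)→7·0+6≡6=g; n(13)→7·13+6≡19=t (all mod 26).

auigt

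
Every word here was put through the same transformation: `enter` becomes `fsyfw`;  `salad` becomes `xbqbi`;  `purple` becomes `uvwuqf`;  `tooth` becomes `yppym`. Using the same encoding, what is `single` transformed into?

Two shifts are in play — +1 for a/e/i/o/u, +5 for every other letter.
For single: s(cons)+5=x, i(vowel)+1=j, n(cons)+5=s, g(cons)+5=l, l(cons)+5=q, e(vowel)+1=f.

xjslqf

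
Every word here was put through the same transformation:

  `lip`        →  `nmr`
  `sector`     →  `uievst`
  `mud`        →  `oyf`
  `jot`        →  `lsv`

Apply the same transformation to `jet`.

liv

The shift depends on letter class: consonant l→n is +2, but vowel i→m is +4. The rule splits by letter class: vowels +4, consonants +2.
Applying it to jet: j(cons)+2=l, e(vowel)+4=i, t(cons)+2=v.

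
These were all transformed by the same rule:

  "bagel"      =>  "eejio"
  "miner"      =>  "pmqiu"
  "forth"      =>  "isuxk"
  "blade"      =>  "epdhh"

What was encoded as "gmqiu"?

Shifts by position in bagel: pos 0: b→e (+3), pos 1: a→e (+4), pos 2: g→j (+3), pos 3: e→i (+4) — repeating every 2. A repeating key of period 2 is used — shifts +3, +4 over and over.
Decoding gmqiu: g−3=d, m−4=i, q−3=n, i−4=e, u−3=r.

diner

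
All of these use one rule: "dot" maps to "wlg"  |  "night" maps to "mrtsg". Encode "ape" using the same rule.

Each pair mirrors across the alphabet (d↔w, o↔l, t↔g): positions sum to 25. Letters are reflected about the middle of the alphabet (position → 25−position): Atbash.
Applying it to ape: a↔z, p↔k, e↔v.

zkv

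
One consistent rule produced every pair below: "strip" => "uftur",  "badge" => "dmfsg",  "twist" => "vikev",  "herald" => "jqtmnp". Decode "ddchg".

Shifts by position in strip: pos 0: s→u (+2), pos 1: t→f (+12), pos 2: r→t (+2), pos 3: i→u (+12) — repeating every 2. The shifts repeat in a cycle of length 2: positions 0,1,… shift by +2, +12, then the pattern repeats.
Decoding ddchg: d−2=b, d−12=r, c−2=a, h−12=v, g−2=e.

brave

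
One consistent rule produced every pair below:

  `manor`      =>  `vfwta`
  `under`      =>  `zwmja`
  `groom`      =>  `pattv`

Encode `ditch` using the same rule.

mnclq

Two shifts are in play — +5 for a/e/i/o/u, +9 for every other letter.
On ditch: d(cons)+9=m, i(vowel)+5=n, t(cons)+9=c, c(cons)+9=l, h(cons)+9=q.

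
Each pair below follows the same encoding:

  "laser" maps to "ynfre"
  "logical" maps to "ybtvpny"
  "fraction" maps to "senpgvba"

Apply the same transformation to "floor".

sybbe

Every letter moves 13 places later in the alphabet, wrapping around z→a.
Applying it to floor: f+13=s, l+13=y, o+13=b, o+13=b, r+13=e.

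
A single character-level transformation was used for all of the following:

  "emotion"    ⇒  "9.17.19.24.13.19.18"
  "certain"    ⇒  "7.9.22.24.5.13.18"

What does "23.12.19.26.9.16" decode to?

e is letter #5 and maps to 9: an offset of 4. The number is (letter's place in the alphabet, a=1) + 4.
Decoding 23.12.19.26.9.16: 23→(23−4)÷1=19=s, 12→(12−4)÷1=8=h, 19→(19−4)÷1=15=o, 26→(26−4)÷1=22=v, 9→(9−4)÷1=5=e, 16→(16−4)÷1=12=l.

shovel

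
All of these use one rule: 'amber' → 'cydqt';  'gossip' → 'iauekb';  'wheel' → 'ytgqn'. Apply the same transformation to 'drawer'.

fdcigd

Shifts by position in amber: pos 0: a→c (+2), pos 1: m→y (+12), pos 2: b→d (+2), pos 3: e→q (+12) — repeating every 2. A repeating key of period 2 is used — shifts +2, +12 over and over.
Applying it to drawer: d+2=f, r+12=d, a+2=c, w+12=i, e+2=g, r+12=d.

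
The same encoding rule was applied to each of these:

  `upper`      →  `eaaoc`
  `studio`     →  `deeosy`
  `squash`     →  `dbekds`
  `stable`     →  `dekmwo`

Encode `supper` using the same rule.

deaaoc

The shift depends on letter class: consonant p→a is +11, but vowel u→e is +10. Vowels shift forward by 10 and consonants shift forward by 11.
Applying it to supper: s(cons)+11=d, u(vowel)+10=e, p(cons)+11=a, p(cons)+11=a, e(vowel)+10=o, r(cons)+11=c.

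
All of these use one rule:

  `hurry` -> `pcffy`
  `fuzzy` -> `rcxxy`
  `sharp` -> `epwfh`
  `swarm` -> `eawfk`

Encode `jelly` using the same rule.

nslly

h(7)→p(15) and u(20)→c(2) fit y≡25x+22 (mod 26); the inverse of 25 mod 26 is 25. This is an affine cipher: with a=0,…,z=25, each position x becomes (25x+22) mod 26.
On jelly: j(9)→25·9+22≡13=n; e(4)→25·4+22≡18=s; l(11)→25·11+22≡11=l; l(11)→25·11+22≡11=l; y(24)→25·24+22≡24=y (all mod 26).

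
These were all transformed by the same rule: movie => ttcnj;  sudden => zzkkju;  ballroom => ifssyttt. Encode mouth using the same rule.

Vowels shift forward by 5 and consonants shift forward by 7.
For mouth: m(cons)+7=t, o(vowel)+5=t, u(vowel)+5=z, t(cons)+7=a, h(cons)+7=o.

ttzao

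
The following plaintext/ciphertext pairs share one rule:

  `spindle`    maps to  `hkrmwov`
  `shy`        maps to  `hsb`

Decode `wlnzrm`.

domain

Each letter is replaced by its mirror in the alphabet: a↔z, b↔y, c↔x, and so on (the Atbash cipher).
Reversing it on wlnzrm: w↔d, l↔o, n↔m, z↔a, r↔i, m↔n.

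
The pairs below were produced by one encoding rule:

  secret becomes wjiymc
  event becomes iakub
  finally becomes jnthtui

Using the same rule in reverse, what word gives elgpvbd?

In secret: s→w is +4, e→j is +5, c→i is +6, r→y is +7 — the shift increases by 1 each position. Letter i (0-indexed) is shifted by i+4, so successive shifts are 4, 5, 6, ….
Undoing it on elgpvbd: e−4=a, l−5=g, g−6=a, p−7=i, v−8=n, b−9=s, d−10=t.

against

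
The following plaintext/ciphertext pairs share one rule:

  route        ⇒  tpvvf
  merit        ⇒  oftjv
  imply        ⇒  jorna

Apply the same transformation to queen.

svffp

The shift depends on letter class: consonant r→t is +2, but vowel o→p is +1. The rule splits by letter class: vowels +1, consonants +2.
On queen: q(cons)+2=s, u(vowel)+1=v, e(vowel)+1=f, e(vowel)+1=f, n(cons)+2=p.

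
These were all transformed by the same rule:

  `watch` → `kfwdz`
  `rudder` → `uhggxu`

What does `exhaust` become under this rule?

The output letters match the input read backwards, each shifted +3: watch reversed is hctaw. The word is reversed, then every letter is shifted forward by 3.
On exhaust: reverse → tsuahxe; then shift: t+3=w, s+3=v, u+3=x, a+3=d, h+3=k, x+3=a, e+3=h.

wvxdkah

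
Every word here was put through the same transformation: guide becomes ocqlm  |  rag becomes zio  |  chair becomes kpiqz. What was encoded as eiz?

war

This is a Caesar cipher with shift 8.
Reversing it on eiz: e−8=w, i−8=a, z−8=r.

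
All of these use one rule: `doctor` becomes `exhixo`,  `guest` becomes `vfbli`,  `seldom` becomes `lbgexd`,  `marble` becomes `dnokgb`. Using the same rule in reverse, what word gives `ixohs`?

d(3)→e(4) and o(14)→x(23) fit y≡23x+13 (mod 26); the inverse of 23 mod 26 is 17. Each letter's alphabet position (a=0..z=25) is mapped through 23·x+13 mod 26 — an affine cipher.
Reversing it on ixohs: i(8)→17·(8−13)≡19=t; x(23)→17·(23−13)≡14=o; o(14)→17·(14−13)≡17=r; h(7)→17·(7−13)≡2=c; s(18)→17·(18−13)≡7=h (all mod 26).

torch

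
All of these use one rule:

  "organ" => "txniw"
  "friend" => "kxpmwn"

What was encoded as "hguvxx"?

cannon

Letter i (0-indexed) is shifted by i+5, so successive shifts are 5, 6, 7, ….
Reversing it on hguvxx: h−5=c, g−6=a, u−7=n, v−8=n, x−9=o, x−10=n.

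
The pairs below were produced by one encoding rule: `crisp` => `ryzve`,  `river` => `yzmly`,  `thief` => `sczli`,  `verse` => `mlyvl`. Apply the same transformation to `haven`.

cxmlk

Each letter's alphabet position (a=0..z=25) is mapped through 23·x+23 mod 26 — an affine cipher.
Applying it to haven: h(7)→23·7+23≡2=c; a(0)→23·0+23≡23=x; v(21)→23·21+23≡12=m; e(4)→23·4+23≡11=l; n(13)→23·13+23≡10=k (all mod 26).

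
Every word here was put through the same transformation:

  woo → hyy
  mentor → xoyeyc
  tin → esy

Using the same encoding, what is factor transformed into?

The shift depends on letter class: consonant w→h is +11, but vowel o→y is +10. Two shifts are in play — +10 for a/e/i/o/u, +11 for every other letter.
On factor: f(cons)+11=q, a(vowel)+10=k, c(cons)+11=n, t(cons)+11=e, o(vowel)+10=y, r(cons)+11=c.

qkneyc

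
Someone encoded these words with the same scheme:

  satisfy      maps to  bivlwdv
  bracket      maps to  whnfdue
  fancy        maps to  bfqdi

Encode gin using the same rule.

qlj

The output letters match the input read backwards, each shifted +3: satisfy reversed is yfsitas. Read the word backwards and shift each letter +3.
Applying it to gin: reverse → nig; then shift: n+3=q, i+3=l, g+3=j.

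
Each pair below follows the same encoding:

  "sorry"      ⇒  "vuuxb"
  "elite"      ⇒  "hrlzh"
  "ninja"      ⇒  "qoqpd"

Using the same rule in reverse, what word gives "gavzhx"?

Shifts by position in sorry: pos 0: s→v (+3), pos 1: o→u (+6), pos 2: r→u (+3), pos 3: r→x (+6) — repeating every 2. The shifts repeat in a cycle of length 2: positions 0,1,… shift by +3, +6, then the pattern repeats.
Reversing it on gavzhx: g−3=d, a−6=u, v−3=s, z−6=t, h−3=e, x−6=r.

duster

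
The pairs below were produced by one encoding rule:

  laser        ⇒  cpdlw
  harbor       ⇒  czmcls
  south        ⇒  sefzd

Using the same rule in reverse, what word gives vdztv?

The output letters match the input read backwards, each shifted +11: laser reversed is resal. Two steps: reverse the string, then apply a Caesar shift of +11.
Reversing it on vdztv: shift back: v−11=k, d−11=s, z−11=o, t−11=i, v−11=k → ksoik; then reverse → kiosk.

kiosk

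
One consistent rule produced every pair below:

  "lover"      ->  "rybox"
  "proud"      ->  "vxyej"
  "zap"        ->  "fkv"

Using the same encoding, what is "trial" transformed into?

zxskr

The shift depends on letter class: consonant l→r is +6, but vowel o→y is +10. The rule splits by letter class: vowels +10, consonants +6.
For trial: t(cons)+6=z, r(cons)+6=x, i(vowel)+10=s, a(vowel)+10=k, l(cons)+6=r.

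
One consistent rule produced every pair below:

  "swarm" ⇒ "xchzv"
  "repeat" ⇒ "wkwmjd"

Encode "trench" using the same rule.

Each letter shifts forward by (position + 5), i.e. 5, 6, 7, … — the shift grows by one for each successive letter.
For trench: t+5=y, r+6=x, e+7=l, n+8=v, c+9=l, h+10=r.

yxlvlr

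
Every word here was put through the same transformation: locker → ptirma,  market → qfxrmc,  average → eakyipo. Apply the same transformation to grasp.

kwgzx

In locker: l→p is +4, o→t is +5, c→i is +6, k→r is +7 — the shift increases by 1 each position. Each letter shifts forward by (position + 4), i.e. 4, 5, 6, … — the shift grows by one for each successive letter.
For grasp: g+4=k, r+5=w, a+6=g, s+7=z, p+8=x.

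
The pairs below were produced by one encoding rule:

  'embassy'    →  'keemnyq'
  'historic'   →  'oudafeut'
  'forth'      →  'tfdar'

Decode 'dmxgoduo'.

circular

The output letters match the input read backwards, each shifted +12: embassy reversed is yssabme. Two steps: reverse the string, then apply a Caesar shift of +12.
Decoding dmxgoduo: shift back: d−12=r, m−12=a, x−12=l, g−12=u, o−12=c, d−12=r, u−12=i, o−12=c → ralucric; then reverse → circular.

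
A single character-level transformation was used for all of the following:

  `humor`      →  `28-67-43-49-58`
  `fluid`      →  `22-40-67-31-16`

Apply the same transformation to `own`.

49-73-46

h(#8)→28 and u(#21)→67: differences scale by 3, so n = 3·pos + 4. The formula is n = 3×(alphabet index, a=1) + 4.
For own: o=15→49, w=23→73, n=14→46.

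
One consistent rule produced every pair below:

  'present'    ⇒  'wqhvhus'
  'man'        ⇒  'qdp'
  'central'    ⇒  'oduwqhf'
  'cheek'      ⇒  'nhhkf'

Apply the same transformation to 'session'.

The word is reversed, then every letter is shifted forward by 3.
Applying it to session: reverse → noisses; then shift: n+3=q, o+3=r, i+3=l, s+3=v, s+3=v, e+3=h, s+3=v.

qrlvvhv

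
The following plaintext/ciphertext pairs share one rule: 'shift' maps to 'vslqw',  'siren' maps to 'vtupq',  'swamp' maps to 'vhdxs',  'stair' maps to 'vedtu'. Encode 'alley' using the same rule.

dwopb

Shifts by position in shift: pos 0: s→v (+3), pos 1: h→s (+11), pos 2: i→l (+3), pos 3: f→q (+11) — repeating every 2. A repeating key of period 2 is used — shifts +3, +11 over and over.
For alley: a+3=d, l+11=w, l+3=o, e+11=p, y+3=b.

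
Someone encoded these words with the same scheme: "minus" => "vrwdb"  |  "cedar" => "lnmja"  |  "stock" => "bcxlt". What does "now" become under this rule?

Compare letters: m→v is +9, i→r is +9, n→w is +9 — a constant shift. Every letter moves 9 places later in the alphabet, wrapping around z→a.
Applying it to now: n+9=w, o+9=x, w+9=f.

wxf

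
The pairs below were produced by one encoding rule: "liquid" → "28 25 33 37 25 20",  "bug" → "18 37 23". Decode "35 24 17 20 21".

l is letter #12 and maps to 28: an offset of 16. Letters become their 1-based position plus 16 (so a→17, b→18, …).
Reversing it on 35 24 17 20 21: 35→(35−16)÷1=19=s, 24→(24−16)÷1=8=h, 17→(17−16)÷1=1=a, 20→(20−16)÷1=4=d, 21→(21−16)÷1=5=e.

shade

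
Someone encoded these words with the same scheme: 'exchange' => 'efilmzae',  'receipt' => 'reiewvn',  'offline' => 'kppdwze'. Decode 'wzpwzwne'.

infinite

e(4)→e(4) and x(23)→f(5) fit y≡11x+12 (mod 26); the inverse of 11 mod 26 is 19. Each letter's alphabet position (a=0..z=25) is mapped through 11·x+12 mod 26 — an affine cipher.
Decoding wzpwzwne: w(22)→19·(22−12)≡8=i; z(25)→19·(25−12)≡13=n; p(15)→19·(15−12)≡5=f; w(22)→19·(22−12)≡8=i; z(25)→19·(25−12)≡13=n; w(22)→19·(22−12)≡8=i; n(13)→19·(13−12)≡19=t; e(4)→19·(4−12)≡4=e (all mod 26).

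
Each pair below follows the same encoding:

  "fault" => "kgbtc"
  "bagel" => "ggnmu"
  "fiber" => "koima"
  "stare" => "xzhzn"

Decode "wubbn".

route

In fault: f→k is +5, a→g is +6, u→b is +7, l→t is +8 — the shift increases by 1 each position. Letter i (0-indexed) is shifted by i+5, so successive shifts are 5, 6, 7, ….
Decoding wubbn: w−5=r, u−6=o, b−7=u, b−8=t, n−9=e.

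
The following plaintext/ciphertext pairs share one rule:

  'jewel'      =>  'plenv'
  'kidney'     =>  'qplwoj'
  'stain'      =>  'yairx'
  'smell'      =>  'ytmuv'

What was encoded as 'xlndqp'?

In jewel: j→p is +6, e→l is +7, w→e is +8, e→n is +9 — the shift increases by 1 each position. The shift increases by 1 at each position, starting from +6: 6, 7, 8, ….
Reversing it on xlndqp: x−6=r, l−7=e, n−8=f, d−9=u, q−10=g, p−11=e.

refuge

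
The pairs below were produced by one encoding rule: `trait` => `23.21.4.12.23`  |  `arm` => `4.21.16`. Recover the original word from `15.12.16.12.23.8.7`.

Each letter is replaced by its alphabet position (a=1..z=26) + 3.
Decoding 15.12.16.12.23.8.7: 15→(15−3)÷1=12=l, 12→(12−3)÷1=9=i, 16→(16−3)÷1=13=m, 12→(12−3)÷1=9=i, 23→(23−3)÷1=20=t, 8→(8−3)÷1=5=e, 7→(7−3)÷1=4=d.

limited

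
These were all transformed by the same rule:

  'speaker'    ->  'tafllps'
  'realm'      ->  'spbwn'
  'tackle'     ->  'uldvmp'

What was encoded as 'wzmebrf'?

Shifts by position in speaker: pos 0: s→t (+1), pos 1: p→a (+11), pos 2: e→f (+1), pos 3: a→l (+11) — repeating every 2. It's a Vigenère-style cipher with numeric key [1,11]: position i shifts by key[i mod 2].
Undoing it on wzmebrf: w−1=v, z−11=o, m−1=l, e−11=t, b−1=a, r−11=g, f−1=e.

voltage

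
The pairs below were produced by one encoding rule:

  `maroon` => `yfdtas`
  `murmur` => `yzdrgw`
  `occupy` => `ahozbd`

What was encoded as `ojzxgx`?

The shifts repeat in a cycle of length 2: positions 0,1,… shift by +12, +5, then the pattern repeats.
Reversing it on ojzxgx: o−12=c, j−5=e, z−12=n, x−5=s, g−12=u, x−5=s.

census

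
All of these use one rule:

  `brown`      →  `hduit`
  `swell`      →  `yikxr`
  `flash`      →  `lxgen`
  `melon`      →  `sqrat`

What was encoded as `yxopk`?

slide

Shifts by position in brown: pos 0: b→h (+6), pos 1: r→d (+12), pos 2: o→u (+6), pos 3: w→i (+12) — repeating every 2. The shifts repeat in a cycle of length 2: positions 0,1,… shift by +6, +12, then the pattern repeats.
Reversing it on yxopk: y−6=s, x−12=l, o−6=i, p−12=d, k−6=e.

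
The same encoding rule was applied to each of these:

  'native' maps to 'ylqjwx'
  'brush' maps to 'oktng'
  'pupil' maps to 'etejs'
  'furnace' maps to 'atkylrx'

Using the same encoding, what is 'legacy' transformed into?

n(13)→y(24) and a(0)→l(11) fit y≡3x+11 (mod 26); the inverse of 3 mod 26 is 9. Treating letters as 0–25, the rule is x ↦ 3x + 11 (mod 26).
For legacy: l(11)→3·11+11≡18=s; e(4)→3·4+11≡23=x; g(6)→3·6+11≡3=d; a(0)→3·0+11≡11=l; c(2)→3·2+11≡17=r; y(24)→3·24+11≡5=f (all mod 26).

sxdlrf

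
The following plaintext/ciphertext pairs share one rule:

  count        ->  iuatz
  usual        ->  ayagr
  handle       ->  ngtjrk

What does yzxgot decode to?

strain

Compare letters: c→i is +6, o→u is +6, u→a is +6 — a constant shift. This is a Caesar cipher with shift 6.
Reversing it on yzxgot: y−6=s, z−6=t, x−6=r, g−6=a, o−6=i, t−6=n.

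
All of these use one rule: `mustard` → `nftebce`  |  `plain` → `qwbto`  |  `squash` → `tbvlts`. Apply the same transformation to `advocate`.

Shifts by position in mustard: pos 0: m→n (+1), pos 1: u→f (+11), pos 2: s→t (+1), pos 3: t→e (+11) — repeating every 2. The shifts repeat in a cycle of length 2: positions 0,1,… shift by +1, +11, then the pattern repeats.
For advocate: a+1=b, d+11=o, v+1=w, o+11=z, c+1=d, a+11=l, t+1=u, e+11=p.

bowzdlup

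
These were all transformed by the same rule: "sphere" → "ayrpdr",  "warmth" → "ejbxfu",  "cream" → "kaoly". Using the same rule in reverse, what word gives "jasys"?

bring

In sphere: s→a is +8, p→y is +9, h→r is +10, e→p is +11 — the shift increases by 1 each position. The shift increases by 1 at each position, starting from +8: 8, 9, 10, ….
Undoing it on jasys: j−8=b, a−9=r, s−10=i, y−11=n, s−12=g.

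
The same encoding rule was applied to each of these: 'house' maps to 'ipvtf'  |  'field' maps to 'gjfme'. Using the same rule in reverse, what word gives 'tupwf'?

stove

Every letter moves 1 place later in the alphabet, wrapping around z→a.
Reversing it on tupwf: t−1=s, u−1=t, p−1=o, w−1=v, f−1=e.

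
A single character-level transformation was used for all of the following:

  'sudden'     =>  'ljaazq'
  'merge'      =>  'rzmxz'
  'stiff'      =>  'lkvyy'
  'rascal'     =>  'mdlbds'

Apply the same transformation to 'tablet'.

kdcszk

s(18)→l(11) and u(20)→j(9) fit y≡25x+3 (mod 26); the inverse of 25 mod 26 is 25. This is an affine cipher: with a=0,…,z=25, each position x becomes (25x+3) mod 26.
Applying it to tablet: t(19)→25·19+3≡10=k; a(0)→25·0+3≡3=d; b(1)→25·1+3≡2=c; l(11)→25·11+3≡18=s; e(4)→25·4+3≡25=z; t(19)→25·19+3≡10=k (all mod 26).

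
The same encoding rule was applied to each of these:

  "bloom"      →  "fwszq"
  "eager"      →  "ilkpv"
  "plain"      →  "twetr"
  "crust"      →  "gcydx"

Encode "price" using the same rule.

A repeating key of period 2 is used — shifts +4, +11 over and over.
Applying it to price: p+4=t, r+11=c, i+4=m, c+11=n, e+4=i.

tcmni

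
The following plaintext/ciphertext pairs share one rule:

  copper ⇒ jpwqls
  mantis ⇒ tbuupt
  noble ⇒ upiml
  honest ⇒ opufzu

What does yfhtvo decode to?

reason

It's a Vigenère-style cipher with numeric key [7,1]: position i shifts by key[i mod 2].
Reversing it on yfhtvo: y−7=r, f−1=e, h−7=a, t−1=s, v−7=o, o−1=n.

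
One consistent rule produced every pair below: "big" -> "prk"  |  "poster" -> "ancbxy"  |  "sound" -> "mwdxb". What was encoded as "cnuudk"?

The output letters match the input read backwards, each shifted +9: big reversed is gib. The word is reversed, then every letter is shifted forward by 9.
Decoding cnuudk: shift back: c−9=t, n−9=e, u−9=l, u−9=l, d−9=u, k−9=b → tellub; then reverse → bullet.

bullet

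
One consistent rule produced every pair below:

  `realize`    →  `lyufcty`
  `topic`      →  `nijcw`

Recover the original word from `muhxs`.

sandy

Compare letters: r→l is +20, e→y is +20, a→u is +20 — a constant shift. Each letter is shifted forward by 20 in the alphabet (a Caesar shift of +20).
Undoing it on muhxs: m−20=s, u−20=a, h−20=n, x−20=d, s−20=y.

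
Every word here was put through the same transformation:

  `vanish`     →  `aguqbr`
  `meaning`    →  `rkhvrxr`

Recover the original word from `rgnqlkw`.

Letter i (0-indexed) is shifted by i+5, so successive shifts are 5, 6, 7, ….
Undoing it on rgnqlkw: r−5=m, g−6=a, n−7=g, q−8=i, l−9=c, k−10=a, w−11=l.

magical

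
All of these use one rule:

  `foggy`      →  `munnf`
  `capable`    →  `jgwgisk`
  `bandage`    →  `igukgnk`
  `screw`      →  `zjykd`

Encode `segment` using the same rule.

Vowels shift forward by 6 and consonants shift forward by 7.
Applying it to segment: s(cons)+7=z, e(vowel)+6=k, g(cons)+7=n, m(cons)+7=t, e(vowel)+6=k, n(cons)+7=u, t(cons)+7=a.

zkntkua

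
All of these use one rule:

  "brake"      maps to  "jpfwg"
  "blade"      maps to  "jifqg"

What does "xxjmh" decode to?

chess

The output letters match the input read backwards, each shifted +5: brake reversed is ekarb. The word is reversed, then every letter is shifted forward by 5.
Reversing it on xxjmh: shift back: x−5=s, x−5=s, j−5=e, m−5=h, h−5=c → ssehc; then reverse → chess.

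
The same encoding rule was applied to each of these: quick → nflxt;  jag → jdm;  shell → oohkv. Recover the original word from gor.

The output letters match the input read backwards, each shifted +3: quick reversed is kciuq. The word is reversed, then every letter is shifted forward by 3.
Decoding gor: shift back: g−3=d, o−3=l, r−3=o → dlo; then reverse → old.

old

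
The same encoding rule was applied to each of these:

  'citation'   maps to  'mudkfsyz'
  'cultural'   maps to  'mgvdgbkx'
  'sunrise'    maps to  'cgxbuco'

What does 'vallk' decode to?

Shifts by position in citation: pos 0: c→m (+10), pos 1: i→u (+12), pos 2: t→d (+10), pos 3: a→k (+10), pos 4: t→f (+12), pos 5: i→s (+10) — repeating every 3. A repeating key of period 3 is used — shifts +10, +12, +10 over and over.
Reversing it on vallk: v−10=l, a−12=o, l−10=b, l−10=b, k−12=y.

lobby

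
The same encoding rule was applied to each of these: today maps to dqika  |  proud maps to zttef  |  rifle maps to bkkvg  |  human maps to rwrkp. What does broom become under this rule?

lttyo

Shifts by position in today: pos 0: t→d (+10), pos 1: o→q (+2), pos 2: d→i (+5), pos 3: a→k (+10), pos 4: y→a (+2) — repeating every 3. The shifts repeat in a cycle of length 3: positions 0,1,… shift by +10, +2, +5, then the pattern repeats.
On broom: b+10=l, r+2=t, o+5=t, o+10=y, m+2=o.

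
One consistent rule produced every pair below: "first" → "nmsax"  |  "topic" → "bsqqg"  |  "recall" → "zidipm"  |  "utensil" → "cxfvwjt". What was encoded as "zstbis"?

Shifts by position in first: pos 0: f→n (+8), pos 1: i→m (+4), pos 2: r→s (+1), pos 3: s→a (+8), pos 4: t→x (+4) — repeating every 3. It's a Vigenère-style cipher with numeric key [8,4,1]: position i shifts by key[i mod 3].
Reversing it on zstbis: z−8=r, s−4=o, t−1=s, b−8=t, i−4=e, s−1=r.

roster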